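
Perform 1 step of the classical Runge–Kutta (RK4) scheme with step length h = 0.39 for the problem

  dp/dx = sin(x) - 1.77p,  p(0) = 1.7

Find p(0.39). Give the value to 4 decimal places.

0.9151

RK4: k1 = f(x_n, p_n); k2 = f(x_n + h/2, p_n + (h/2)·k1); k3 = f(x_n + h/2, p_n + (h/2)·k2); k4 = f(x_n + h, p_n + h·k3); p_{n+1} = p_n + (h/6)·(k1 + 2k2 + 2k3 + k4).
x=0.000000, p=1.700000:
  k1 = f(0.000000, 1.700000) = -3.009000
  k2 = f(0.195000, 1.113245) = -1.776677
  k3 = f(0.195000, 1.353548) = -2.202013
  k4 = f(0.390000, 0.841215) = -1.108762
  p ← 1.700000 + (0.39/6)·(k1 + 2k2 + 2k3 + k4) = 0.915116
p(0.39) ≈ 0.9151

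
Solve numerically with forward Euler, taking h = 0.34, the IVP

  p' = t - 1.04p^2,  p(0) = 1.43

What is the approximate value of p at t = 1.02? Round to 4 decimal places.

Euler: p_{n+1} = p_n + h·f(t_n, p_n).
t=0.000000, p=1.430000: f=-2.126696 → p ← 1.430000 + 0.34·(-2.126696) = 0.706923
t=0.340000, p=0.706923: f=-0.179730 → p ← 0.706923 + 0.34·(-0.179730) = 0.645815
t=0.680000, p=0.645815: f=0.246240 → p ← 0.645815 + 0.34·0.246240 = 0.729537
p(1.02) ≈ 0.7295

0.7295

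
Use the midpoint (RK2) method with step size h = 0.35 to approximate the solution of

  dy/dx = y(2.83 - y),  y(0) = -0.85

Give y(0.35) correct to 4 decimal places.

Midpoint: k1 = f(x_n, y_n); k2 = f(x_n + h/2, y_n + (h/2)·k1); y_{n+1} = y_n + h·k2.
x=0.000000, y=-0.850000:
  k1 = f(0.000000, -0.850000) = -3.128000
  k2 = f(0.175000, -1.397400) = -5.907369
  y ← -0.850000 + 0.35·(-5.907369) = -2.917579
y(0.35) ≈ -2.9176

-2.9176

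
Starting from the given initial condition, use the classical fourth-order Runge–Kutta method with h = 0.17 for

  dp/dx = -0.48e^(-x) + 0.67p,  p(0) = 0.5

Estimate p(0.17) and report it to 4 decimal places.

0.4807

RK4: k1 = f(x_n, p_n); k2 = f(x_n + h/2, p_n + (h/2)·k1); k3 = f(x_n + h/2, p_n + (h/2)·k2); k4 = f(x_n + h, p_n + h·k3); p_{n+1} = p_n + (h/6)·(k1 + 2k2 + 2k3 + k4).
x=0.000000, p=0.500000:
  k1 = f(0.000000, 0.500000) = -0.145000
  k2 = f(0.085000, 0.487675) = -0.114144
  k3 = f(0.085000, 0.490298) = -0.112386
  k4 = f(0.170000, 0.480894) = -0.082760
  p ← 0.500000 + (0.17/6)·(k1 + 2k2 + 2k3 + k4) = 0.480710
p(0.17) ≈ 0.4807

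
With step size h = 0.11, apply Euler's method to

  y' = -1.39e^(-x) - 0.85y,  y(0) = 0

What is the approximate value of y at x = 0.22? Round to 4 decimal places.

Euler: y_{n+1} = y_n + h·f(x_n, y_n).
x=0.000000, y=0.000000: f=-1.390000 → y ← 0.000000 + 0.11·(-1.390000) = -0.152900
x=0.110000, y=-0.152900: f=-1.115244 → y ← -0.152900 + 0.11·(-1.115244) = -0.275577
y(0.22) ≈ -0.2756

-0.2756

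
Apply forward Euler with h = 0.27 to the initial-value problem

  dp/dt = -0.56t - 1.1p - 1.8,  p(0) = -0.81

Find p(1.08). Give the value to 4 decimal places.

Euler: p_{n+1} = p_n + h·f(t_n, p_n).
t=0.000000, p=-0.810000: f=-0.909000 → p ← -0.810000 + 0.27·(-0.909000) = -1.055430
t=0.270000, p=-1.055430: f=-0.790227 → p ← -1.055430 + 0.27·(-0.790227) = -1.268791
t=0.540000, p=-1.268791: f=-0.706730 → p ← -1.268791 + 0.27·(-0.706730) = -1.459608
t=0.810000, p=-1.459608: f=-0.648031 → p ← -1.459608 + 0.27·(-0.648031) = -1.634577
p(1.08) ≈ -1.6346

-1.6346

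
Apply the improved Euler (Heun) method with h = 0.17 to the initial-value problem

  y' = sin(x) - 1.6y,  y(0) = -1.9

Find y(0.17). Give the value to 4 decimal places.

-1.4391

Heun: k1 = f(x_n, y_n); k2 = f(x_n + h, y_n + h·k1); y_{n+1} = y_n + (h/2)·(k1 + k2).
x=0.000000, y=-1.900000:
  k1 = f(0.000000, -1.900000) = 3.040000
  k2 = f(0.170000, -1.383200) = 2.382302
  y ← -1.900000 + (0.17/2)·(3.040000 + 2.382302) = -1.439104
y(0.17) ≈ -1.4391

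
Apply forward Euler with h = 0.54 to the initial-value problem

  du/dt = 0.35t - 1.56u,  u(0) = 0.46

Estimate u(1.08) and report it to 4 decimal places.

0.1135

Euler: u_{n+1} = u_n + h·f(t_n, u_n).
t=0.000000, u=0.460000: f=-0.717600 → u ← 0.460000 + 0.54·(-0.717600) = 0.072496
t=0.540000, u=0.072496: f=0.075906 → u ← 0.072496 + 0.54·0.075906 = 0.113485
u(1.08) ≈ 0.1135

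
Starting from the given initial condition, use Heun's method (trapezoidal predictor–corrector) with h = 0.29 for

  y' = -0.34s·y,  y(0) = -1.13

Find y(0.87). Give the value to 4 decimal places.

Heun: k1 = f(s_n, y_n); k2 = f(s_n + h, y_n + h·k1); y_{n+1} = y_n + (h/2)·(k1 + k2).
s=0.000000, y=-1.130000:
  k1 = f(0.000000, -1.130000) = 0.000000
  k2 = f(0.290000, -1.130000) = 0.111418
  y ← -1.130000 + (0.29/2)·(0.000000 + 0.111418) = -1.113844
s=0.290000, y=-1.113844:
  k1 = f(0.290000, -1.113844) = 0.109825
  k2 = f(0.580000, -1.081995) = 0.213369
  y ← -1.113844 + (0.29/2)·(0.109825 + 0.213369) = -1.066981
s=0.580000, y=-1.066981:
  k1 = f(0.580000, -1.066981) = 0.210409
  k2 = f(0.870000, -1.005963) = 0.297564
  y ← -1.066981 + (0.29/2)·(0.210409 + 0.297564) = -0.993325
y(0.87) ≈ -0.9933

-0.9933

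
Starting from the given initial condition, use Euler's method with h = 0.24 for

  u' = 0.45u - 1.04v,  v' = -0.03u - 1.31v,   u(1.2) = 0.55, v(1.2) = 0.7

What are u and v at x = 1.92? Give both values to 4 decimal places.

Euler on (u,v): u_{n+1} = u_n + h·u', v_{n+1} = v_n + h·v'.
1.200000: (0.550000, 0.700000); f=(-0.480500, -0.933500) → (0.434680, 0.475960)
1.440000: (0.434680, 0.475960); f=(-0.299392, -0.636548) → (0.362826, 0.323188)
1.680000: (0.362826, 0.323188); f=(-0.172844, -0.434262) → (0.321343, 0.218966)
(u(1.92), v(1.92)) ≈ (0.3213, 0.2190)

0.3213, 0.2190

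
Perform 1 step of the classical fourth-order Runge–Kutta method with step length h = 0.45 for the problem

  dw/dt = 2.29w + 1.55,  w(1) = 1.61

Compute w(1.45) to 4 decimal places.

5.7054

RK4: k1 = f(t_n, w_n); k2 = f(t_n + h/2, w_n + (h/2)·k1); k3 = f(t_n + h/2, w_n + (h/2)·k2); k4 = f(t_n + h, w_n + h·k3); w_{n+1} = w_n + (h/6)·(k1 + 2k2 + 2k3 + k4).
t=1.000000, w=1.610000:
  k1 = f(1.000000, 1.610000) = 5.236900
  k2 = f(1.225000, 2.788303) = 7.935213
  k3 = f(1.225000, 3.395423) = 9.325518
  k4 = f(1.450000, 5.806483) = 14.846847
  w ← 1.610000 + (0.45/6)·(k1 + 2k2 + 2k3 + k4) = 5.705391
w(1.45) ≈ 5.7054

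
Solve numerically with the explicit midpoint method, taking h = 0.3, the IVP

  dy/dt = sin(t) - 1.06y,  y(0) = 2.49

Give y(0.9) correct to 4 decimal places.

Midpoint: k1 = f(t_n, y_n); k2 = f(t_n + h/2, y_n + (h/2)·k1); y_{n+1} = y_n + h·k2.
t=0.000000, y=2.490000:
  k1 = f(0.000000, 2.490000) = -2.639400
  k2 = f(0.150000, 2.094090) = -2.070297
  y ← 2.490000 + 0.3·(-2.070297) = 1.868911
t=0.300000, y=1.868911:
  k1 = f(0.300000, 1.868911) = -1.685525
  k2 = f(0.450000, 1.616082) = -1.278081
  y ← 1.868911 + 0.3·(-1.278081) = 1.485486
t=0.600000, y=1.485486:
  k1 = f(0.600000, 1.485486) = -1.009973
  k2 = f(0.750000, 1.333990) = -0.732391
  y ← 1.485486 + 0.3·(-0.732391) = 1.265769
y(0.9) ≈ 1.2658

1.2658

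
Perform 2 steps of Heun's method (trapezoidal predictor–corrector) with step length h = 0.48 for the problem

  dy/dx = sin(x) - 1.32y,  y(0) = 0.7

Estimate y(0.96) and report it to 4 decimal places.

Heun: k1 = f(x_n, y_n); k2 = f(x_n + h, y_n + h·k1); y_{n+1} = y_n + (h/2)·(k1 + k2).
x=0.000000, y=0.700000:
  k1 = f(0.000000, 0.700000) = -0.924000
  k2 = f(0.480000, 0.256480) = 0.123226
  y ← 0.700000 + (0.48/2)·(-0.924000 + 0.123226) = 0.507814
x=0.480000, y=0.507814:
  k1 = f(0.480000, 0.507814) = -0.208535
  k2 = f(0.960000, 0.407717) = 0.281005
  y ← 0.507814 + (0.48/2)·(-0.208535 + 0.281005) = 0.525207
y(0.96) ≈ 0.5252

0.5252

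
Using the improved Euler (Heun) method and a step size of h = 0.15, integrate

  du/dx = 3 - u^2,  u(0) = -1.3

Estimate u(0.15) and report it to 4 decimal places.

Heun: k1 = f(x_n, u_n); k2 = f(x_n + h, u_n + h·k1); u_{n+1} = u_n + (h/2)·(k1 + k2).
x=0.000000, u=-1.300000:
  k1 = f(0.000000, -1.300000) = 1.310000
  k2 = f(0.150000, -1.103500) = 1.782288
  u ← -1.300000 + (0.15/2)·(1.310000 + 1.782288) = -1.068078
u(0.15) ≈ -1.0681

-1.0681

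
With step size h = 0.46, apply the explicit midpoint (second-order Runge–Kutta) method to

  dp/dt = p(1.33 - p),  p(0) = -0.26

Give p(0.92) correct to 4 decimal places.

-1.2723

Midpoint: k1 = f(t_n, p_n); k2 = f(t_n + h/2, p_n + (h/2)·k1); p_{n+1} = p_n + h·k2.
t=0.000000, p=-0.260000:
  k1 = f(0.000000, -0.260000) = -0.413400
  k2 = f(0.230000, -0.355082) = -0.598342
  p ← -0.260000 + 0.46·(-0.598342) = -0.535237
t=0.460000, p=-0.535237:
  k1 = f(0.460000, -0.535237) = -0.998345
  k2 = f(0.690000, -0.764857) = -1.602265
  p ← -0.535237 + 0.46·(-1.602265) = -1.272280
p(0.92) ≈ -1.2723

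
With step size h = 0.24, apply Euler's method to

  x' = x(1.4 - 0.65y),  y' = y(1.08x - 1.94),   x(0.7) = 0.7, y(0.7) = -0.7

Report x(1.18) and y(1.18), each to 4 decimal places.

1.4306, -0.3992

Euler on (x,y): x_{n+1} = x_n + h·x', y_{n+1} = y_n + h·y'.
0.700000: (0.700000, -0.700000); f=(1.298500, 0.828800) → (1.011640, -0.501088)
0.940000: (1.011640, -0.501088); f=(1.745794, 0.424636) → (1.430631, -0.399175)
(x(1.18), y(1.18)) ≈ (1.4306, -0.3992)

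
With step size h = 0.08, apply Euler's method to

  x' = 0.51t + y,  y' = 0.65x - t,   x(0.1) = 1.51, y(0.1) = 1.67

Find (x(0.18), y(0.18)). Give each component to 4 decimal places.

1.6477, 1.7405

Euler on (x,y): x_{n+1} = x_n + h·x', y_{n+1} = y_n + h·y'.
0.100000: (1.510000, 1.670000); f=(1.721000, 0.881500) → (1.647680, 1.740520)
(x(0.18), y(0.18)) ≈ (1.6477, 1.7405)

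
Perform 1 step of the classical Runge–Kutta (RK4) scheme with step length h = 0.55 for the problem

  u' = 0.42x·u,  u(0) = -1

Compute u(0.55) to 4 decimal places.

-1.0656

RK4: k1 = f(x_n, u_n); k2 = f(x_n + h/2, u_n + (h/2)·k1); k3 = f(x_n + h/2, u_n + (h/2)·k2); k4 = f(x_n + h, u_n + h·k3); u_{n+1} = u_n + (h/6)·(k1 + 2k2 + 2k3 + k4).
x=0.000000, u=-1.000000:
  k1 = f(0.000000, -1.000000) = 0.000000
  k2 = f(0.275000, -1.000000) = -0.115500
  k3 = f(0.275000, -1.031762) = -0.119169
  k4 = f(0.550000, -1.065543) = -0.246140
  u ← -1.000000 + (0.55/6)·(k1 + 2k2 + 2k3 + k4) = -1.065585
u(0.55) ≈ -1.0656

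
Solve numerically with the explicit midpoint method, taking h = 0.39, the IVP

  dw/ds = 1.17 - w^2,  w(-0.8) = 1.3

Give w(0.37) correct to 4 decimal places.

Midpoint: k1 = f(s_n, w_n); k2 = f(s_n + h/2, w_n + (h/2)·k1); w_{n+1} = w_n + h·k2.
s=-0.800000, w=1.300000:
  k1 = f(-0.800000, 1.300000) = -0.520000
  k2 = f(-0.605000, 1.198600) = -0.266642
  w ← 1.300000 + 0.39·(-0.266642) = 1.196010
s=-0.410000, w=1.196010:
  k1 = f(-0.410000, 1.196010) = -0.260439
  k2 = f(-0.215000, 1.145224) = -0.141538
  w ← 1.196010 + 0.39·(-0.141538) = 1.140810
s=-0.020000, w=1.140810:
  k1 = f(-0.020000, 1.140810) = -0.131447
  k2 = f(0.175000, 1.115178) = -0.073621
  w ← 1.140810 + 0.39·(-0.073621) = 1.112098
w(0.37) ≈ 1.1121

1.1121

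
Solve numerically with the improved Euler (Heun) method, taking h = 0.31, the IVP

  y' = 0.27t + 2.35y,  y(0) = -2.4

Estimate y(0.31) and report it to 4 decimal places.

-4.7723

Heun: k1 = f(t_n, y_n); k2 = f(t_n + h, y_n + h·k1); y_{n+1} = y_n + (h/2)·(k1 + k2).
t=0.000000, y=-2.400000:
  k1 = f(0.000000, -2.400000) = -5.640000
  k2 = f(0.310000, -4.148400) = -9.665040
  y ← -2.400000 + (0.31/2)·(-5.640000 + (-9.665040)) = -4.772281
y(0.31) ≈ -4.7723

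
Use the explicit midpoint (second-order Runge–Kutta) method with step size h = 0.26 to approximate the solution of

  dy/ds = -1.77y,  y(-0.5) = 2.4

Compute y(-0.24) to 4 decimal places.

1.5497

Midpoint: k1 = f(s_n, y_n); k2 = f(s_n + h/2, y_n + (h/2)·k1); y_{n+1} = y_n + h·k2.
s=-0.500000, y=2.400000:
  k1 = f(-0.500000, 2.400000) = -4.248000
  k2 = f(-0.370000, 1.847760) = -3.270535
  y ← 2.400000 + 0.26·(-3.270535) = 1.549661
y(-0.24) ≈ 1.5497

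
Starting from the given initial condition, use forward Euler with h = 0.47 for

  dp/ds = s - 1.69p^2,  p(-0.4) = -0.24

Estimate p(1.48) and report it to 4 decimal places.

-0.5514

Euler: p_{n+1} = p_n + h·f(s_n, p_n).
s=-0.400000, p=-0.240000: f=-0.497344 → p ← -0.240000 + 0.47·(-0.497344) = -0.473752
s=0.070000, p=-0.473752: f=-0.309305 → p ← -0.473752 + 0.47·(-0.309305) = -0.619125
s=0.540000, p=-0.619125: f=-0.107803 → p ← -0.619125 + 0.47·(-0.107803) = -0.669792
s=1.010000, p=-0.669792: f=0.251829 → p ← -0.669792 + 0.47·0.251829 = -0.551433
p(1.48) ≈ -0.5514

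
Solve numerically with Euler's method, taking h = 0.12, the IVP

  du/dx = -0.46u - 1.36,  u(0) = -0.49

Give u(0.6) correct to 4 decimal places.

-1.0996

Euler: u_{n+1} = u_n + h·f(x_n, u_n).
x=0.000000, u=-0.490000: f=-1.134600 → u ← -0.490000 + 0.12·(-1.134600) = -0.626152
x=0.120000, u=-0.626152: f=-1.071970 → u ← -0.626152 + 0.12·(-1.071970) = -0.754788
x=0.240000, u=-0.754788: f=-1.012797 → u ← -0.754788 + 0.12·(-1.012797) = -0.876324
x=0.360000, u=-0.876324: f=-0.956891 → u ← -0.876324 + 0.12·(-0.956891) = -0.991151
x=0.480000, u=-0.991151: f=-0.904071 → u ← -0.991151 + 0.12·(-0.904071) = -1.099639
u(0.6) ≈ -1.0996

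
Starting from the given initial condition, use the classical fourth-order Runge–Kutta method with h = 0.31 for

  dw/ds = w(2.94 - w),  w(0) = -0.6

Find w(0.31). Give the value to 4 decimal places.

-2.1070

RK4: k1 = f(s_n, w_n); k2 = f(s_n + h/2, w_n + (h/2)·k1); k3 = f(s_n + h/2, w_n + (h/2)·k2); k4 = f(s_n + h, w_n + h·k3); w_{n+1} = w_n + (h/6)·(k1 + 2k2 + 2k3 + k4).
s=0.000000, w=-0.600000:
  k1 = f(0.000000, -0.600000) = -2.124000
  k2 = f(0.155000, -0.929220) = -3.595357
  k3 = f(0.155000, -1.157280) = -4.741702
  k4 = f(0.310000, -2.069928) = -10.370187
  w ← -0.600000 + (0.31/6)·(k1 + 2k2 + 2k3 + k4) = -2.107029
w(0.31) ≈ -2.1070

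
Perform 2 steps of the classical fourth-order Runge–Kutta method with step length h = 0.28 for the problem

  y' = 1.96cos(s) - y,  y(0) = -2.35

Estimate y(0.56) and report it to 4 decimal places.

-0.5514

RK4: k1 = f(s_n, y_n); k2 = f(s_n + h/2, y_n + (h/2)·k1); k3 = f(s_n + h/2, y_n + (h/2)·k2); k4 = f(s_n + h, y_n + h·k3); y_{n+1} = y_n + (h/6)·(k1 + 2k2 + 2k3 + k4).
s=0.000000, y=-2.350000:
  k1 = f(0.000000, -2.350000) = 4.310000
  k2 = f(0.140000, -1.746600) = 3.687423
  k3 = f(0.140000, -1.833761) = 3.774584
  k4 = f(0.280000, -1.293116) = 3.176785
  y ← -2.350000 + (0.28/6)·(k1 + 2k2 + 2k3 + k4) = -1.304163
s=0.280000, y=-1.304163:
  k1 = f(0.280000, -1.304163) = 3.187831
  k2 = f(0.420000, -0.857866) = 2.647521
  k3 = f(0.420000, -0.933510) = 2.723164
  k4 = f(0.560000, -0.541677) = 2.202297
  y ← -1.304163 + (0.28/6)·(k1 + 2k2 + 2k3 + k4) = -0.551359
y(0.56) ≈ -0.5514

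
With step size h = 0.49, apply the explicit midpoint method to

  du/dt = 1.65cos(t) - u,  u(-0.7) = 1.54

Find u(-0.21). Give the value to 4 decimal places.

Midpoint: k1 = f(t_n, u_n); k2 = f(t_n + h/2, u_n + (h/2)·k1); u_{n+1} = u_n + h·k2.
t=-0.700000, u=1.540000:
  k1 = f(-0.700000, 1.540000) = -0.278010
  k2 = f(-0.455000, 1.471887) = 0.010243
  u ← 1.540000 + 0.49·0.010243 = 1.545019
u(-0.21) ≈ 1.5450

1.5450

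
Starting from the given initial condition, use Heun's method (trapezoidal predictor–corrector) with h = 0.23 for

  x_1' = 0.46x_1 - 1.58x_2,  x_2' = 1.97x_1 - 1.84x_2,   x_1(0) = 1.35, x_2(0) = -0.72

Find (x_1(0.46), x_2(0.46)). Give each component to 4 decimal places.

1.6274, 0.6684

Heun on (x_1,x_2): k1 = f(t_n, state_n); k2 = f(t_n + h, state_n + h·k1); state_{n+1} = state_n + (h/2)·(k1 + k2).
0.000000: (1.350000, -0.720000)
  k1 = (1.758600, 3.984300)
  predictor → (1.754478, 0.196389)
  k2 = (0.496765, 3.094966)
  → (1.609367, 0.094116)
0.230000: (1.609367, 0.094116)
  k1 = (0.591606, 2.997280)
  predictor → (1.745436, 0.783490)
  k2 = (-0.435014, 1.996888)
  → (1.627375, 0.668445)
(x_1(0.46), x_2(0.46)) ≈ (1.6274, 0.6684)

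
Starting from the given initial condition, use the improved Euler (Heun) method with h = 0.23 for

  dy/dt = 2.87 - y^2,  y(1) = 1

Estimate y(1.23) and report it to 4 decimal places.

Heun: k1 = f(t_n, y_n); k2 = f(t_n + h, y_n + h·k1); y_{n+1} = y_n + (h/2)·(k1 + k2).
t=1.000000, y=1.000000:
  k1 = f(1.000000, 1.000000) = 1.870000
  k2 = f(1.230000, 1.430100) = 0.824814
  y ← 1.000000 + (0.23/2)·(1.870000 + 0.824814) = 1.309904
y(1.23) ≈ 1.3099

1.3099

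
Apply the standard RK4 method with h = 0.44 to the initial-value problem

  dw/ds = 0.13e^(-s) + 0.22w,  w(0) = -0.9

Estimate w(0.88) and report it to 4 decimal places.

RK4: k1 = f(s_n, w_n); k2 = f(s_n + h/2, w_n + (h/2)·k1); k3 = f(s_n + h/2, w_n + (h/2)·k2); k4 = f(s_n + h, w_n + h·k3); w_{n+1} = w_n + (h/6)·(k1 + 2k2 + 2k3 + k4).
s=0.000000, w=-0.900000:
  k1 = f(0.000000, -0.900000) = -0.068000
  k2 = f(0.220000, -0.914960) = -0.096964
  k3 = f(0.220000, -0.921332) = -0.098366
  k4 = f(0.440000, -0.943281) = -0.123797
  w ← -0.900000 + (0.44/6)·(k1 + 2k2 + 2k3 + k4) = -0.942713
s=0.440000, w=-0.942713:
  k1 = f(0.440000, -0.942713) = -0.123672
  k2 = f(0.660000, -0.969921) = -0.146192
  k3 = f(0.660000, -0.974876) = -0.147282
  k4 = f(0.880000, -1.007517) = -0.167732
  w ← -0.942713 + (0.44/6)·(k1 + 2k2 + 2k3 + k4) = -1.007126
w(0.88) ≈ -1.0071

-1.0071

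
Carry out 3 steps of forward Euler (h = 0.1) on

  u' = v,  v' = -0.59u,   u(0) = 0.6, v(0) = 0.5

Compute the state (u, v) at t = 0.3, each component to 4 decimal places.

Euler on (u,v): u_{n+1} = u_n + h·u', v_{n+1} = v_n + h·v'.
0.000000: (0.600000, 0.500000); f=(0.500000, -0.354000) → (0.650000, 0.464600)
0.100000: (0.650000, 0.464600); f=(0.464600, -0.383500) → (0.696460, 0.426250)
0.200000: (0.696460, 0.426250); f=(0.426250, -0.410911) → (0.739085, 0.385159)
(u(0.3), v(0.3)) ≈ (0.7391, 0.3852)

0.7391, 0.3852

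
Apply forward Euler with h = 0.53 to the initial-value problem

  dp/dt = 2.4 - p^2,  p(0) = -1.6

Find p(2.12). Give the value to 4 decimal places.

-4.8860

Euler: p_{n+1} = p_n + h·f(t_n, p_n).
t=0.000000, p=-1.600000: f=-0.160000 → p ← -1.600000 + 0.53·(-0.160000) = -1.684800
t=0.530000, p=-1.684800: f=-0.438551 → p ← -1.684800 + 0.53·(-0.438551) = -1.917232
t=1.060000, p=-1.917232: f=-1.275779 → p ← -1.917232 + 0.53·(-1.275779) = -2.593395
t=1.590000, p=-2.593395: f=-4.325696 → p ← -2.593395 + 0.53·(-4.325696) = -4.886014
p(2.12) ≈ -4.8860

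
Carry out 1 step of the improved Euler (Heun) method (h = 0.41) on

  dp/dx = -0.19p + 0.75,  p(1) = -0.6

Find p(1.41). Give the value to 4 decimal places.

Heun: k1 = f(x_n, p_n); k2 = f(x_n + h, p_n + h·k1); p_{n+1} = p_n + (h/2)·(k1 + k2).
x=1.000000, p=-0.600000:
  k1 = f(1.000000, -0.600000) = 0.864000
  k2 = f(1.410000, -0.245760) = 0.796694
  p ← -0.600000 + (0.41/2)·(0.864000 + 0.796694) = -0.259558
p(1.41) ≈ -0.2596

-0.2596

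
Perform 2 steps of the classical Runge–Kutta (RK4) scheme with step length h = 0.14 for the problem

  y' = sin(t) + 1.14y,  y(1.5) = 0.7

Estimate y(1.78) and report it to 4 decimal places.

1.2914

RK4: k1 = f(t_n, y_n); k2 = f(t_n + h/2, y_n + (h/2)·k1); k3 = f(t_n + h/2, y_n + (h/2)·k2); k4 = f(t_n + h, y_n + h·k3); y_{n+1} = y_n + (h/6)·(k1 + 2k2 + 2k3 + k4).
t=1.500000, y=0.700000:
  k1 = f(1.500000, 0.700000) = 1.795495
  k2 = f(1.570000, 0.825685) = 1.941280
  k3 = f(1.570000, 0.835890) = 1.952914
  k4 = f(1.640000, 0.973408) = 2.107291
  y ← 0.700000 + (0.14/6)·(k1 + 2k2 + 2k3 + k4) = 0.972794
t=1.640000, y=0.972794:
  k1 = f(1.640000, 0.972794) = 2.106592
  k2 = f(1.710000, 1.120255) = 2.267418
  k3 = f(1.710000, 1.131513) = 2.280252
  k4 = f(1.780000, 1.292029) = 2.451110
  y ← 0.972794 + (0.14/6)·(k1 + 2k2 + 2k3 + k4) = 1.291365
y(1.78) ≈ 1.2914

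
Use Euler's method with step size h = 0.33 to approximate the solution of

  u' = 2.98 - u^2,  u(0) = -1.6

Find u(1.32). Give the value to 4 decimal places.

0.1782

Euler: u_{n+1} = u_n + h·f(t_n, u_n).
t=0.000000, u=-1.600000: f=0.420000 → u ← -1.600000 + 0.33·0.420000 = -1.461400
t=0.330000, u=-1.461400: f=0.844310 → u ← -1.461400 + 0.33·0.844310 = -1.182778
t=0.660000, u=-1.182778: f=1.581037 → u ← -1.182778 + 0.33·1.581037 = -0.661035
t=0.990000, u=-0.661035: f=2.543032 → u ← -0.661035 + 0.33·2.543032 = 0.178165
u(1.32) ≈ 0.1782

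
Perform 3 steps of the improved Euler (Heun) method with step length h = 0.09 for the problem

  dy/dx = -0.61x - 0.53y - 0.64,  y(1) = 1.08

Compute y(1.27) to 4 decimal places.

0.6004

Heun: k1 = f(x_n, y_n); k2 = f(x_n + h, y_n + h·k1); y_{n+1} = y_n + (h/2)·(k1 + k2).
x=1.000000, y=1.080000:
  k1 = f(1.000000, 1.080000) = -1.822400
  k2 = f(1.090000, 0.915984) = -1.790372
  y ← 1.080000 + (0.09/2)·(-1.822400 + (-1.790372)) = 0.917425
x=1.090000, y=0.917425:
  k1 = f(1.090000, 0.917425) = -1.791135
  k2 = f(1.180000, 0.756223) = -1.760598
  y ← 0.917425 + (0.09/2)·(-1.791135 + (-1.760598)) = 0.757597
x=1.180000, y=0.757597:
  k1 = f(1.180000, 0.757597) = -1.761327
  k2 = f(1.270000, 0.599078) = -1.732211
  y ← 0.757597 + (0.09/2)·(-1.761327 + (-1.732211)) = 0.600388
y(1.27) ≈ 0.6004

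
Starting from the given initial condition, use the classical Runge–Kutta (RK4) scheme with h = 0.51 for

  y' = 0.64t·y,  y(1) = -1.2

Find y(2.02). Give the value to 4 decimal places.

RK4: k1 = f(t_n, y_n); k2 = f(t_n + h/2, y_n + (h/2)·k1); k3 = f(t_n + h/2, y_n + (h/2)·k2); k4 = f(t_n + h, y_n + h·k3); y_{n+1} = y_n + (h/6)·(k1 + 2k2 + 2k3 + k4).
t=1.000000, y=-1.200000:
  k1 = f(1.000000, -1.200000) = -0.768000
  k2 = f(1.255000, -1.395840) = -1.121139
  k3 = f(1.255000, -1.485890) = -1.193467
  k4 = f(1.510000, -1.808668) = -1.747897
  y ← -1.200000 + (0.51/6)·(k1 + 2k2 + 2k3 + k4) = -1.807334
t=1.510000, y=-1.807334:
  k1 = f(1.510000, -1.807334) = -1.746608
  k2 = f(1.765000, -2.252719) = -2.544672
  k3 = f(1.765000, -2.456226) = -2.774552
  k4 = f(2.020000, -3.222356) = -4.165862
  y ← -1.807334 + (0.51/6)·(k1 + 2k2 + 2k3 + k4) = -3.214162
y(2.02) ≈ -3.2142

-3.2142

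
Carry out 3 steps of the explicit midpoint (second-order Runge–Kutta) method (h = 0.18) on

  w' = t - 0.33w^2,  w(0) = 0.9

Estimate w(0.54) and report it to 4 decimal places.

0.9094

Midpoint: k1 = f(t_n, w_n); k2 = f(t_n + h/2, w_n + (h/2)·k1); w_{n+1} = w_n + h·k2.
t=0.000000, w=0.900000:
  k1 = f(0.000000, 0.900000) = -0.267300
  k2 = f(0.090000, 0.875943) = -0.163201
  w ← 0.900000 + 0.18·(-0.163201) = 0.870624
t=0.180000, w=0.870624:
  k1 = f(0.180000, 0.870624) = -0.070135
  k2 = f(0.270000, 0.864312) = 0.023479
  w ← 0.870624 + 0.18·0.023479 = 0.874850
t=0.360000, w=0.874850:
  k1 = f(0.360000, 0.874850) = 0.107430
  k2 = f(0.450000, 0.884519) = 0.191817
  w ← 0.874850 + 0.18·0.191817 = 0.909377
w(0.54) ≈ 0.9094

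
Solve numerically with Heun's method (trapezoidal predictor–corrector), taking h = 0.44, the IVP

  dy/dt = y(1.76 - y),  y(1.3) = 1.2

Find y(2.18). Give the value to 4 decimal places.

Heun: k1 = f(t_n, y_n); k2 = f(t_n + h, y_n + h·k1); y_{n+1} = y_n + (h/2)·(k1 + k2).
t=1.300000, y=1.200000:
  k1 = f(1.300000, 1.200000) = 0.672000
  k2 = f(1.740000, 1.495680) = 0.395338
  y ← 1.200000 + (0.44/2)·(0.672000 + 0.395338) = 1.434814
t=1.740000, y=1.434814:
  k1 = f(1.740000, 1.434814) = 0.466581
  k2 = f(2.180000, 1.640110) = 0.196633
  y ← 1.434814 + (0.44/2)·(0.466581 + 0.196633) = 1.580721
y(2.18) ≈ 1.5807

1.5807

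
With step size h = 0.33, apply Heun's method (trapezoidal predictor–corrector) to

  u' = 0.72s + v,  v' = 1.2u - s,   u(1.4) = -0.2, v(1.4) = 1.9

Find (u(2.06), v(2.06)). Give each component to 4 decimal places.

1.6051, 1.3290

Heun on (u,v): k1 = f(s_n, state_n); k2 = f(s_n + h, state_n + h·k1); state_{n+1} = state_n + (h/2)·(k1 + k2).
1.400000: (-0.200000, 1.900000)
  k1 = (2.908000, -1.640000)
  predictor → (0.759640, 1.358800)
  k2 = (2.604400, -0.818432)
  → (0.709546, 1.494359)
1.730000: (0.709546, 1.494359)
  k1 = (2.739959, -0.878545)
  predictor → (1.613732, 1.204439)
  k2 = (2.687639, -0.123521)
  → (1.605100, 1.329018)
(u(2.06), v(2.06)) ≈ (1.6051, 1.3290)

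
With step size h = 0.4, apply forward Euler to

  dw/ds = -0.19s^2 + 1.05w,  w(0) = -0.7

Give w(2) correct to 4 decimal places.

Euler: w_{n+1} = w_n + h·f(s_n, w_n).
s=0.000000, w=-0.700000: f=-0.735000 → w ← -0.700000 + 0.4·(-0.735000) = -0.994000
s=0.400000, w=-0.994000: f=-1.074100 → w ← -0.994000 + 0.4·(-1.074100) = -1.423640
s=0.800000, w=-1.423640: f=-1.616422 → w ← -1.423640 + 0.4·(-1.616422) = -2.070209
s=1.200000, w=-2.070209: f=-2.447319 → w ← -2.070209 + 0.4·(-2.447319) = -3.049136
s=1.600000, w=-3.049136: f=-3.687993 → w ← -3.049136 + 0.4·(-3.687993) = -4.524334
w(2) ≈ -4.5243

-4.5243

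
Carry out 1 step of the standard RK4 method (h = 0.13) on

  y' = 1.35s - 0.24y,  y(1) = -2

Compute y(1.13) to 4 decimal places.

-1.7545

RK4: k1 = f(s_n, y_n); k2 = f(s_n + h/2, y_n + (h/2)·k1); k3 = f(s_n + h/2, y_n + (h/2)·k2); k4 = f(s_n + h, y_n + h·k3); y_{n+1} = y_n + (h/6)·(k1 + 2k2 + 2k3 + k4).
s=1.000000, y=-2.000000:
  k1 = f(1.000000, -2.000000) = 1.830000
  k2 = f(1.065000, -1.881050) = 1.889202
  k3 = f(1.065000, -1.877202) = 1.888278
  k4 = f(1.130000, -1.754524) = 1.946586
  y ← -2.000000 + (0.13/6)·(k1 + 2k2 + 2k3 + k4) = -1.754483
y(1.13) ≈ -1.7545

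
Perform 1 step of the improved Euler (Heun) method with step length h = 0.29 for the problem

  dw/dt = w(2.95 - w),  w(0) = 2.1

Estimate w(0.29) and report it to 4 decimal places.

Heun: k1 = f(t_n, w_n); k2 = f(t_n + h, w_n + h·k1); w_{n+1} = w_n + (h/2)·(k1 + k2).
t=0.000000, w=2.100000:
  k1 = f(0.000000, 2.100000) = 1.785000
  k2 = f(0.290000, 2.617650) = 0.869976
  w ← 2.100000 + (0.29/2)·(1.785000 + 0.869976) = 2.484972
w(0.29) ≈ 2.4850

2.4850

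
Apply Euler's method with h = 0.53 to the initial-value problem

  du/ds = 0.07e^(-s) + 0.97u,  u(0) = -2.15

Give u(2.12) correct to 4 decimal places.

Euler: u_{n+1} = u_n + h·f(s_n, u_n).
s=0.000000, u=-2.150000: f=-2.015500 → u ← -2.150000 + 0.53·(-2.015500) = -3.218215
s=0.530000, u=-3.218215: f=-3.080466 → u ← -3.218215 + 0.53·(-3.080466) = -4.850862
s=1.060000, u=-4.850862: f=-4.681084 → u ← -4.850862 + 0.53·(-4.681084) = -7.331837
s=1.590000, u=-7.331837: f=-7.097607 → u ← -7.331837 + 0.53·(-7.097607) = -11.093568
u(2.12) ≈ -11.0936

-11.0936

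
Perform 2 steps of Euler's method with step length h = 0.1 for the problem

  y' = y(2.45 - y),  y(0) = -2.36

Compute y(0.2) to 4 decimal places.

-5.5731

Euler: y_{n+1} = y_n + h·f(x_n, y_n).
x=0.000000, y=-2.360000: f=-11.351600 → y ← -2.360000 + 0.1·(-11.351600) = -3.495160
x=0.100000, y=-3.495160: f=-20.779285 → y ← -3.495160 + 0.1·(-20.779285) = -5.573089
y(0.2) ≈ -5.5731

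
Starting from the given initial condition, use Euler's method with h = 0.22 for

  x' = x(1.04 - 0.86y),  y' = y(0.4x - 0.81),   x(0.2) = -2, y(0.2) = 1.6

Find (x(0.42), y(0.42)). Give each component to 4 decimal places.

Euler on (x,y): x_{n+1} = x_n + h·x', y_{n+1} = y_n + h·y'.
0.200000: (-2.000000, 1.600000); f=(0.672000, -2.576000) → (-1.852160, 1.033280)
(x(0.42), y(0.42)) ≈ (-1.8522, 1.0333)

-1.8522, 1.0333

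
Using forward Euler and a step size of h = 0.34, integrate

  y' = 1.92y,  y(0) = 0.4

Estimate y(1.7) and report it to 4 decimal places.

Euler: y_{n+1} = y_n + h·f(t_n, y_n).
t=0.000000, y=0.400000: f=0.768000 → y ← 0.400000 + 0.34·0.768000 = 0.661120
t=0.340000, y=0.661120: f=1.269350 → y ← 0.661120 + 0.34·1.269350 = 1.092699
t=0.680000, y=1.092699: f=2.097982 → y ← 1.092699 + 0.34·2.097982 = 1.806013
t=1.020000, y=1.806013: f=3.467545 → y ← 1.806013 + 0.34·3.467545 = 2.984979
t=1.360000, y=2.984979: f=5.731159 → y ← 2.984979 + 0.34·5.731159 = 4.933572
y(1.7) ≈ 4.9336

4.9336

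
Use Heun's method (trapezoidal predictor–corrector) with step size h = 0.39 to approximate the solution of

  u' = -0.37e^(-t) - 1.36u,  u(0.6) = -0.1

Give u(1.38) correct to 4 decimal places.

Heun: k1 = f(t_n, u_n); k2 = f(t_n + h, u_n + h·k1); u_{n+1} = u_n + (h/2)·(k1 + k2).
t=0.600000, u=-0.100000:
  k1 = f(0.600000, -0.100000) = -0.067060
  k2 = f(0.990000, -0.126154) = 0.034085
  u ← -0.100000 + (0.39/2)·(-0.067060 + 0.034085) = -0.106430
t=0.990000, u=-0.106430:
  k1 = f(0.990000, -0.106430) = 0.007262
  k2 = f(1.380000, -0.103598) = 0.047809
  u ← -0.106430 + (0.39/2)·(0.007262 + 0.047809) = -0.095691
u(1.38) ≈ -0.0957

-0.0957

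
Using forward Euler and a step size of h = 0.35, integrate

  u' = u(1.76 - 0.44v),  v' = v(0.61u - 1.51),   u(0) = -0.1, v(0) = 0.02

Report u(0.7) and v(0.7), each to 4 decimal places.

-0.2604, 0.0039

Euler on (u,v): u_{n+1} = u_n + h·u', v_{n+1} = v_n + h·v'.
0.000000: (-0.100000, 0.020000); f=(-0.175120, -0.031420) → (-0.161292, 0.009003)
0.350000: (-0.161292, 0.009003); f=(-0.283235, -0.014480) → (-0.260424, 0.003935)
(u(0.7), v(0.7)) ≈ (-0.2604, 0.0039)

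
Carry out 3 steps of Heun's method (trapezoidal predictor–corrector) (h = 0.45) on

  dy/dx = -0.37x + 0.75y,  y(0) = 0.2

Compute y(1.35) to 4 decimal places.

Heun: k1 = f(x_n, y_n); k2 = f(x_n + h, y_n + h·k1); y_{n+1} = y_n + (h/2)·(k1 + k2).
x=0.000000, y=0.200000:
  k1 = f(0.000000, 0.200000) = 0.150000
  k2 = f(0.450000, 0.267500) = 0.034125
  y ← 0.200000 + (0.45/2)·(0.150000 + 0.034125) = 0.241428
x=0.450000, y=0.241428:
  k1 = f(0.450000, 0.241428) = 0.014571
  k2 = f(0.900000, 0.247985) = -0.147011
  y ← 0.241428 + (0.45/2)·(0.014571 + (-0.147011)) = 0.211629
x=0.900000, y=0.211629:
  k1 = f(0.900000, 0.211629) = -0.174278
  k2 = f(1.350000, 0.133204) = -0.399597
  y ← 0.211629 + (0.45/2)·(-0.174278 + (-0.399597)) = 0.082507
y(1.35) ≈ 0.0825

0.0825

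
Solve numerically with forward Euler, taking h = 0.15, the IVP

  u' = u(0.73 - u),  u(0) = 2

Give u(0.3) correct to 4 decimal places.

Euler: u_{n+1} = u_n + h·f(x_n, u_n).
x=0.000000, u=2.000000: f=-2.540000 → u ← 2.000000 + 0.15·(-2.540000) = 1.619000
x=0.150000, u=1.619000: f=-1.439291 → u ← 1.619000 + 0.15·(-1.439291) = 1.403106
u(0.3) ≈ 1.4031

1.4031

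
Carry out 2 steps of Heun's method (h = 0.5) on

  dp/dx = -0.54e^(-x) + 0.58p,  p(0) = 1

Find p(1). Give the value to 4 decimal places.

1.2780

Heun: k1 = f(x_n, p_n); k2 = f(x_n + h, p_n + h·k1); p_{n+1} = p_n + (h/2)·(k1 + k2).
x=0.000000, p=1.000000:
  k1 = f(0.000000, 1.000000) = 0.040000
  k2 = f(0.500000, 1.020000) = 0.264073
  p ← 1.000000 + (0.5/2)·(0.040000 + 0.264073) = 1.076018
x=0.500000, p=1.076018:
  k1 = f(0.500000, 1.076018) = 0.296564
  k2 = f(1.000000, 1.224300) = 0.511439
  p ← 1.076018 + (0.5/2)·(0.296564 + 0.511439) = 1.278019
p(1) ≈ 1.2780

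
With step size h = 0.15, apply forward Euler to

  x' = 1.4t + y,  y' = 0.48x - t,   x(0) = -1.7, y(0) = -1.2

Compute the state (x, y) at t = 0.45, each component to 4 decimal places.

Euler on (x,y): x_{n+1} = x_n + h·x', y_{n+1} = y_n + h·y'.
0.000000: (-1.700000, -1.200000); f=(-1.200000, -0.816000) → (-1.880000, -1.322400)
0.150000: (-1.880000, -1.322400); f=(-1.112400, -1.052400) → (-2.046860, -1.480260)
0.300000: (-2.046860, -1.480260); f=(-1.060260, -1.282493) → (-2.205899, -1.672634)
(x(0.45), y(0.45)) ≈ (-2.2059, -1.6726)

-2.2059, -1.6726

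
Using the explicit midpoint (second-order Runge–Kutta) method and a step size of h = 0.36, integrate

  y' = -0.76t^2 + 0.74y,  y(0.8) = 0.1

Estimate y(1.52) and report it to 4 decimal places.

Midpoint: k1 = f(t_n, y_n); k2 = f(t_n + h/2, y_n + (h/2)·k1); y_{n+1} = y_n + h·k2.
t=0.800000, y=0.100000:
  k1 = f(0.800000, 0.100000) = -0.412400
  k2 = f(0.980000, 0.025768) = -0.710836
  y ← 0.100000 + 0.36·(-0.710836) = -0.155901
t=1.160000, y=-0.155901:
  k1 = f(1.160000, -0.155901) = -1.138023
  k2 = f(1.340000, -0.360745) = -1.631607
  y ← -0.155901 + 0.36·(-1.631607) = -0.743279
y(1.52) ≈ -0.7433

-0.7433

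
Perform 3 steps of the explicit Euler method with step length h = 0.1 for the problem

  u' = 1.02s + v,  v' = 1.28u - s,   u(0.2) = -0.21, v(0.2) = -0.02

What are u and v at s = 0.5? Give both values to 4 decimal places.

-0.1390, -0.1829

Euler on (u,v): u_{n+1} = u_n + h·u', v_{n+1} = v_n + h·v'.
0.200000: (-0.210000, -0.020000); f=(0.184000, -0.468800) → (-0.191600, -0.066880)
0.300000: (-0.191600, -0.066880); f=(0.239120, -0.545248) → (-0.167688, -0.121405)
0.400000: (-0.167688, -0.121405); f=(0.286595, -0.614641) → (-0.139028, -0.182869)
(u(0.5), v(0.5)) ≈ (-0.1390, -0.1829)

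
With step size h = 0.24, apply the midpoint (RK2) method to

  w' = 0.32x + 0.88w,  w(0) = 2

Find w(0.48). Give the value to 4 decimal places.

3.0840

Midpoint: k1 = f(x_n, w_n); k2 = f(x_n + h/2, w_n + (h/2)·k1); w_{n+1} = w_n + h·k2.
x=0.000000, w=2.000000:
  k1 = f(0.000000, 2.000000) = 1.760000
  k2 = f(0.120000, 2.211200) = 1.984256
  w ← 2.000000 + 0.24·1.984256 = 2.476221
x=0.240000, w=2.476221:
  k1 = f(0.240000, 2.476221) = 2.255875
  k2 = f(0.360000, 2.746926) = 2.532495
  w ← 2.476221 + 0.24·2.532495 = 3.084020
w(0.48) ≈ 3.0840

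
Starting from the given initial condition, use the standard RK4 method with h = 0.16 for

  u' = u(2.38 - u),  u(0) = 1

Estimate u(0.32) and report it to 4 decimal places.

RK4: k1 = f(s_n, u_n); k2 = f(s_n + h/2, u_n + (h/2)·k1); k3 = f(s_n + h/2, u_n + (h/2)·k2); k4 = f(s_n + h, u_n + h·k3); u_{n+1} = u_n + (h/6)·(k1 + 2k2 + 2k3 + k4).
s=0.000000, u=1.000000:
  k1 = f(0.000000, 1.000000) = 1.380000
  k2 = f(0.080000, 1.110400) = 1.409764
  k3 = f(0.080000, 1.112781) = 1.410137
  k4 = f(0.160000, 1.225622) = 1.414831
  u ← 1.000000 + (0.16/6)·(k1 + 2k2 + 2k3 + k4) = 1.224924
s=0.160000, u=1.224924:
  k1 = f(0.160000, 1.224924) = 1.414880
  k2 = f(0.240000, 1.338114) = 1.394162
  k3 = f(0.240000, 1.336457) = 1.394650
  k4 = f(0.320000, 1.448068) = 1.349501
  u ← 1.224924 + (0.16/6)·(k1 + 2k2 + 2k3 + k4) = 1.447377
u(0.32) ≈ 1.4474

1.4474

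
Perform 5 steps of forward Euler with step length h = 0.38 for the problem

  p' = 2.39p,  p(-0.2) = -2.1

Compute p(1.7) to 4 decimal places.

Euler: p_{n+1} = p_n + h·f(t_n, p_n).
t=-0.200000, p=-2.100000: f=-5.019000 → p ← -2.100000 + 0.38·(-5.019000) = -4.007220
t=0.180000, p=-4.007220: f=-9.577256 → p ← -4.007220 + 0.38·(-9.577256) = -7.646577
t=0.560000, p=-7.646577: f=-18.275320 → p ← -7.646577 + 0.38·(-18.275320) = -14.591199
t=0.940000, p=-14.591199: f=-34.872965 → p ← -14.591199 + 0.38·(-34.872965) = -27.842925
t=1.320000, p=-27.842925: f=-66.544591 → p ← -27.842925 + 0.38·(-66.544591) = -53.129870
p(1.7) ≈ -53.1299

-53.1299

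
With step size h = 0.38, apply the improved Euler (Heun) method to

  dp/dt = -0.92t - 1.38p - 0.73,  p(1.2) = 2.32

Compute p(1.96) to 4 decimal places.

Heun: k1 = f(t_n, p_n); k2 = f(t_n + h, p_n + h·k1); p_{n+1} = p_n + (h/2)·(k1 + k2).
t=1.200000, p=2.320000:
  k1 = f(1.200000, 2.320000) = -5.035600
  k2 = f(1.580000, 0.406472) = -2.744531
  p ← 2.320000 + (0.38/2)·(-5.035600 + (-2.744531)) = 0.841775
t=1.580000, p=0.841775:
  k1 = f(1.580000, 0.841775) = -3.345250
  k2 = f(1.960000, -0.429420) = -1.940601
  p ← 0.841775 + (0.38/2)·(-3.345250 + (-1.940601)) = -0.162537
p(1.96) ≈ -0.1625

-0.1625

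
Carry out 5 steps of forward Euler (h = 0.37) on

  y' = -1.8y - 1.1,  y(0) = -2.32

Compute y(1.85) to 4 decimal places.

Euler: y_{n+1} = y_n + h·f(x_n, y_n).
x=0.000000, y=-2.320000: f=3.076000 → y ← -2.320000 + 0.37·3.076000 = -1.181880
x=0.370000, y=-1.181880: f=1.027384 → y ← -1.181880 + 0.37·1.027384 = -0.801748
x=0.740000, y=-0.801748: f=0.343146 → y ← -0.801748 + 0.37·0.343146 = -0.674784
x=1.110000, y=-0.674784: f=0.114611 → y ← -0.674784 + 0.37·0.114611 = -0.632378
x=1.480000, y=-0.632378: f=0.038280 → y ← -0.632378 + 0.37·0.038280 = -0.618214
y(1.85) ≈ -0.6182

-0.6182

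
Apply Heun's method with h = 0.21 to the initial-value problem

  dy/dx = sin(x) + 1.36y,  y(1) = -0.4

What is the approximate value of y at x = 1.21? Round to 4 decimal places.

Heun: k1 = f(x_n, y_n); k2 = f(x_n + h, y_n + h·k1); y_{n+1} = y_n + (h/2)·(k1 + k2).
x=1.000000, y=-0.400000:
  k1 = f(1.000000, -0.400000) = 0.297471
  k2 = f(1.210000, -0.337531) = 0.476574
  y ← -0.400000 + (0.21/2)·(0.297471 + 0.476574) = -0.318725
y(1.21) ≈ -0.3187

-0.3187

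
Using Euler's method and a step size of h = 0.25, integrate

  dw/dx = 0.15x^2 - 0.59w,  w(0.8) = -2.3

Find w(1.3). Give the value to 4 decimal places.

Euler: w_{n+1} = w_n + h·f(x_n, w_n).
x=0.800000, w=-2.300000: f=1.453000 → w ← -2.300000 + 0.25·1.453000 = -1.936750
x=1.050000, w=-1.936750: f=1.308057 → w ← -1.936750 + 0.25·1.308057 = -1.609736
w(1.3) ≈ -1.6097

-1.6097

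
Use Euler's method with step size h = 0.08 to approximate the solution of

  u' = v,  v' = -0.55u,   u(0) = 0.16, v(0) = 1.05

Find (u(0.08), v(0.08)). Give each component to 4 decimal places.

Euler on (u,v): u_{n+1} = u_n + h·u', v_{n+1} = v_n + h·v'.
0.000000: (0.160000, 1.050000); f=(1.050000, -0.088000) → (0.244000, 1.042960)
(u(0.08), v(0.08)) ≈ (0.2440, 1.0430)

0.2440, 1.0430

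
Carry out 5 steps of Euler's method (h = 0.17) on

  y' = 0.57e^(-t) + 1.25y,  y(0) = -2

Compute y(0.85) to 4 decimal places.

-4.6651

Euler: y_{n+1} = y_n + h·f(t_n, y_n).
t=0.000000, y=-2.000000: f=-1.930000 → y ← -2.000000 + 0.17·(-1.930000) = -2.328100
t=0.170000, y=-2.328100: f=-2.429236 → y ← -2.328100 + 0.17·(-2.429236) = -2.741070
t=0.340000, y=-2.741070: f=-3.020629 → y ← -2.741070 + 0.17·(-3.020629) = -3.254577
t=0.510000, y=-3.254577: f=-3.725939 → y ← -3.254577 + 0.17·(-3.725939) = -3.887987
t=0.680000, y=-3.887987: f=-4.571212 → y ← -3.887987 + 0.17·(-4.571212) = -4.665093
y(0.85) ≈ -4.6651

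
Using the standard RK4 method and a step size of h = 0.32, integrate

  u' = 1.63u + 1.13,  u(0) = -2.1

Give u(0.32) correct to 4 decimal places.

-3.0627

RK4: k1 = f(s_n, u_n); k2 = f(s_n + h/2, u_n + (h/2)·k1); k3 = f(s_n + h/2, u_n + (h/2)·k2); k4 = f(s_n + h, u_n + h·k3); u_{n+1} = u_n + (h/6)·(k1 + 2k2 + 2k3 + k4).
s=0.000000, u=-2.100000:
  k1 = f(0.000000, -2.100000) = -2.293000
  k2 = f(0.160000, -2.466880) = -2.891014
  k3 = f(0.160000, -2.562562) = -3.046977
  k4 = f(0.320000, -3.075032) = -3.882303
  u ← -2.100000 + (0.32/6)·(k1 + 2k2 + 2k3 + k4) = -3.062735
u(0.32) ≈ -3.0627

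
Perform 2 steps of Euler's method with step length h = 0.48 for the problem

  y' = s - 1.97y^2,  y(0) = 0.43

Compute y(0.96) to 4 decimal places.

0.4240

Euler: y_{n+1} = y_n + h·f(s_n, y_n).
s=0.000000, y=0.430000: f=-0.364253 → y ← 0.430000 + 0.48·(-0.364253) = 0.255159
s=0.480000, y=0.255159: f=0.351741 → y ← 0.255159 + 0.48·0.351741 = 0.423994
y(0.96) ≈ 0.4240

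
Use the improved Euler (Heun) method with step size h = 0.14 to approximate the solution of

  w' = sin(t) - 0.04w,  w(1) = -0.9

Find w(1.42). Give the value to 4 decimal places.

Heun: k1 = f(t_n, w_n); k2 = f(t_n + h, w_n + h·k1); w_{n+1} = w_n + (h/2)·(k1 + k2).
t=1.000000, w=-0.900000:
  k1 = f(1.000000, -0.900000) = 0.877471
  k2 = f(1.140000, -0.777154) = 0.939720
  w ← -0.900000 + (0.14/2)·(0.877471 + 0.939720) = -0.772797
t=1.140000, w=-0.772797:
  k1 = f(1.140000, -0.772797) = 0.939545
  k2 = f(1.280000, -0.641260) = 0.983666
  w ← -0.772797 + (0.14/2)·(0.939545 + 0.983666) = -0.638172
t=1.280000, w=-0.638172:
  k1 = f(1.280000, -0.638172) = 0.983543
  k2 = f(1.420000, -0.500476) = 1.008671
  w ← -0.638172 + (0.14/2)·(0.983543 + 1.008671) = -0.498717
w(1.42) ≈ -0.4987

-0.4987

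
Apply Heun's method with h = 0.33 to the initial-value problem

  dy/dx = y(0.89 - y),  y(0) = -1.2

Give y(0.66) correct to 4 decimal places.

Heun: k1 = f(x_n, y_n); k2 = f(x_n + h, y_n + h·k1); y_{n+1} = y_n + (h/2)·(k1 + k2).
x=0.000000, y=-1.200000:
  k1 = f(0.000000, -1.200000) = -2.508000
  k2 = f(0.330000, -2.027640) = -5.915924
  y ← -1.200000 + (0.33/2)·(-2.508000 + (-5.915924)) = -2.589947
x=0.330000, y=-2.589947:
  k1 = f(0.330000, -2.589947) = -9.012881
  k2 = f(0.660000, -5.564198) = -35.912436
  y ← -2.589947 + (0.33/2)·(-9.012881 + (-35.912436)) = -10.002625
y(0.66) ≈ -10.0026

-10.0026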